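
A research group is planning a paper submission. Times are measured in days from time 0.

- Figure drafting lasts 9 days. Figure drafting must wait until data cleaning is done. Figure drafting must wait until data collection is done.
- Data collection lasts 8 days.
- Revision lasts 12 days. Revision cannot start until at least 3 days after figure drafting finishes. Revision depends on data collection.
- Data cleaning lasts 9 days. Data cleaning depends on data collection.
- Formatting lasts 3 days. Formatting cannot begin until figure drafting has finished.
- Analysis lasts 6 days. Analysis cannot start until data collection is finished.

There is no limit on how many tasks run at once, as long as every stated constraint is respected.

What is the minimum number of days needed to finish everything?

41

Data collection has no prerequisites, so it starts at day 0 and finishes at day 8.
Analysis cannot begin until data collection (finishes day 8). It runs from day 8 to 8 + 6 = day 14.
Data cleaning cannot begin until data collection (finishes day 8). It runs from day 8 to 8 + 9 = day 17.
For figure drafting: data cleaning (finishes day 17); data collection (finishes day 8). Taking the maximum gives a start of day 17, and it finishes at 17 + 9 = day 26.
Formatting waits on figure drafting (finishes day 26), so it starts at day 26 and finishes at 26 + 3 = day 29.
Revision needs all of figure drafting (finishes day 26, plus 3-day gap → day 29); data collection (finishes day 8). That puts its earliest start at day 29; it finishes at 29 + 12 = day 41.
All tasks are finished once the last one completes. Finish times: Data collection at 8, Data cleaning at 17, Analysis at 14, Figure drafting at 26, Revision at 41, Formatting at 29. The latest is day 41.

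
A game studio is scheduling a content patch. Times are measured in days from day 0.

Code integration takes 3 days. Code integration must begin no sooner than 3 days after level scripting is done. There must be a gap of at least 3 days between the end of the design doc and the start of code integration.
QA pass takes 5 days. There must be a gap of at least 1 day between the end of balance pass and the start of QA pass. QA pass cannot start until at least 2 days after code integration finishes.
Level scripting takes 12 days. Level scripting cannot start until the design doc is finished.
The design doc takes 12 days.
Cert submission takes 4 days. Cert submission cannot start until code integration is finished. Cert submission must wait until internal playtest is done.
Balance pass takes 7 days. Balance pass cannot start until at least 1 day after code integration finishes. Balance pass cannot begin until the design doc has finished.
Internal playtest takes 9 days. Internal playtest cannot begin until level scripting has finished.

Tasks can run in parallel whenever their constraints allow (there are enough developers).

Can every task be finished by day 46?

Yes

The design doc has no prerequisites, so it starts at day 0 and finishes at day 12.
After the design doc (finishes day 12), level scripting can start at day 12 and finishes at day 24.
Internal playtest waits on level scripting (finishes day 24), so it starts at day 24 and finishes at 24 + 9 = day 33.
Code integration cannot start until level scripting (finishes day 24, plus 3-day gap → day 27); the design doc (finishes day 12, plus 3-day gap → day 15). The controlling bound is day 27, so code integration finishes at 27 + 3 = day 30.
Cert submission needs all of code integration (finishes day 30); internal playtest (finishes day 33). That puts its earliest start at day 33; it finishes at 33 + 4 = day 37.
For balance pass: code integration (finishes day 30, plus 1-day gap → day 31); the design doc (finishes day 12). Taking the maximum gives a start of day 31, and it finishes at 31 + 7 = day 38.
For QA pass: balance pass (finishes day 38, plus 1-day gap → day 39); code integration (finishes day 30, plus 2-day gap → day 32). Taking the maximum gives a start of day 39, and it finishes at 39 + 5 = day 44.
Every task is finished by day 44, which is no later than the deadline of 46, so the schedule is feasible.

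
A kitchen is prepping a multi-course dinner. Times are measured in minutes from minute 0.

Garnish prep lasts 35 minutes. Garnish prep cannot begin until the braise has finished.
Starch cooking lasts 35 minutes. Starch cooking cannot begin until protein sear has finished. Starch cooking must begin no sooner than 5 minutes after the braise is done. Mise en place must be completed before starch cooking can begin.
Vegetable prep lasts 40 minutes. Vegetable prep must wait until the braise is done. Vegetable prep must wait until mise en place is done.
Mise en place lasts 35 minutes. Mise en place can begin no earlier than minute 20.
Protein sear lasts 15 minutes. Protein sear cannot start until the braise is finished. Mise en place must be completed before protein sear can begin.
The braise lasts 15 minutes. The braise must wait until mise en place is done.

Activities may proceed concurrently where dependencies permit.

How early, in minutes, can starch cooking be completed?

Mise en place cannot begin until its own release at minute 20. It runs from minute 20 to 20 + 35 = minute 55.
The braise cannot begin until mise en place (finishes minute 55). It runs from minute 55 to 55 + 15 = minute 70.
Protein sear cannot start until the braise (finishes minute 70); mise en place (finishes minute 55). The controlling bound is minute 70, so protein sear finishes at 70 + 15 = minute 85.
For starch cooking: protein sear (finishes minute 85); the braise (finishes minute 70, plus 5-minute gap → minute 75); mise en place (finishes minute 55). Taking the maximum gives a start of minute 85, and it finishes at 85 + 35 = minute 120.

120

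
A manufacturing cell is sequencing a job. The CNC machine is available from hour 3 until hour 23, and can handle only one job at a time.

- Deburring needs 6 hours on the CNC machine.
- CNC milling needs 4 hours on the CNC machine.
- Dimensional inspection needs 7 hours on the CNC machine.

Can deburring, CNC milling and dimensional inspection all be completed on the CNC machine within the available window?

The CNC machine window is 23 − 3 = 20 hours.
Running back to back, the jobs need 6 + 4 + 7 = 17 hours on the CNC machine.
Since 17 ≤ 20, they fit within the window.

Yes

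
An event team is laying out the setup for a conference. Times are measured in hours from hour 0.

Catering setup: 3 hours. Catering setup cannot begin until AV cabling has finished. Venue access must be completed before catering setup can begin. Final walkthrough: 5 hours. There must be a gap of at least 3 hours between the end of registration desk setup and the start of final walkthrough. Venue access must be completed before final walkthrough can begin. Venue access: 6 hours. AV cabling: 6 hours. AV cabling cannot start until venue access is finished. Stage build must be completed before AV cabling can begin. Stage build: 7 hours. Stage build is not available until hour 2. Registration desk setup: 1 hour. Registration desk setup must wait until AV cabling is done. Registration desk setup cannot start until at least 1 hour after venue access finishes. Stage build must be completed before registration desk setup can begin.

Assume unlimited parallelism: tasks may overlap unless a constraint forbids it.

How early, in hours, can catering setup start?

15

After its own release at hour 2, stage build can start at hour 2 and finishes at hour 9.
Nothing blocks venue access, so it runs from hour 0 to hour 6.
AV cabling cannot start until venue access (finishes hour 6); stage build (finishes hour 9). The controlling bound is hour 9, so AV cabling finishes at 9 + 6 = hour 15.
Catering setup waits on AV cabling (finishes hour 15); venue access (finishes hour 6). The latest of these is hour 15, which is the earliest catering setup can start.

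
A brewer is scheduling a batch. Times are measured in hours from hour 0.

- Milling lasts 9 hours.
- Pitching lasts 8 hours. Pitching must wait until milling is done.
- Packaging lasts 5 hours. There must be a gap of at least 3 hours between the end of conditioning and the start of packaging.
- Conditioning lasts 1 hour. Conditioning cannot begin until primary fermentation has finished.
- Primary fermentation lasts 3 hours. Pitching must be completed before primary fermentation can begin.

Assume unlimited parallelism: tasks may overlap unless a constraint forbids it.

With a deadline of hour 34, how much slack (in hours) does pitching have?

5

Nothing blocks milling, so it runs from hour 0 to hour 9.
Pitching waits on milling (finishes hour 9), so it starts at hour 9 and finishes at 9 + 8 = hour 17.

Working backward from the deadline:
Packaging must finish by hour 34; it takes 5 hours, so it must start by 34 − 5 = hour 29.
Conditioning must finish before packaging (must start by hour 29, minus 3-hour gap → hour 26). With a 1-hour duration, conditioning must start by 26 − 1 = hour 25.
Primary fermentation has to be done before conditioning (must start by hour 25). That means finishing by hour 25, i.e. starting by 25 − 3 = hour 22.
Pitching feeds into primary fermentation (must start by hour 22); so pitching must finish by hour 22 and therefore start by hour 14.
So pitching can start as early as hour 9 and as late as hour 14, giving 14 − 9 = 5 hours of slack.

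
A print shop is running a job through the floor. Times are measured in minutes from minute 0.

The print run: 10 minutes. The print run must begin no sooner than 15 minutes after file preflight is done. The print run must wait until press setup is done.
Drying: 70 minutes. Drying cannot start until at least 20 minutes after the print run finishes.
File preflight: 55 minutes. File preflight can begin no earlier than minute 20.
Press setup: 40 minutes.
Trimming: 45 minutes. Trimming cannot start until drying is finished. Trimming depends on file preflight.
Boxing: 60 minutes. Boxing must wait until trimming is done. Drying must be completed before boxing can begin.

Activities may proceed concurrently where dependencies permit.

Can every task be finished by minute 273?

No

Press setup can start immediately at minute 0; it finishes at minute 40.
After its own release at minute 20, file preflight can start at minute 20 and finishes at minute 75.
The print run has to wait for file preflight (finishes minute 75, plus 15-minute gap → minute 90); press setup (finishes minute 40). The latest of these is minute 90, so the print run runs minute 90 to 90 + 10 = minute 100.
Drying cannot begin until the print run (finishes minute 100, plus 20-minute gap → minute 120). It runs from minute 120 to 120 + 70 = minute 190.
For trimming: drying (finishes minute 190); file preflight (finishes minute 75). Taking the maximum gives a start of minute 190, and it finishes at 190 + 45 = minute 235.
Boxing cannot start until trimming (finishes minute 235); drying (finishes minute 190). The controlling bound is minute 235, so boxing finishes at 235 + 60 = minute 295.
The earliest everything can be done is minute 295, which is after the deadline of 273, so it is not possible.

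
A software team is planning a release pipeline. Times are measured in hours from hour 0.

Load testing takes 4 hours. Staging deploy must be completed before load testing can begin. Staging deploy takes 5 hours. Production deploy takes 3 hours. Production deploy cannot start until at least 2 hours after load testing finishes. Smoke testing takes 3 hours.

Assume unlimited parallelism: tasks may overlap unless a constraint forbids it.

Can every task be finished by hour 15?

Yes

Nothing blocks smoke testing, so it runs from hour 0 to hour 3.
Nothing blocks staging deploy, so it runs from hour 0 to hour 5.
After staging deploy (finishes hour 5), load testing can start at hour 5 and finishes at hour 9.
Production deploy waits on load testing (finishes hour 9, plus 2-hour gap → hour 11), so it starts at hour 11 and finishes at 11 + 3 = hour 14.
Every task is finished by hour 14, which is no later than the deadline of 15, so the schedule is feasible.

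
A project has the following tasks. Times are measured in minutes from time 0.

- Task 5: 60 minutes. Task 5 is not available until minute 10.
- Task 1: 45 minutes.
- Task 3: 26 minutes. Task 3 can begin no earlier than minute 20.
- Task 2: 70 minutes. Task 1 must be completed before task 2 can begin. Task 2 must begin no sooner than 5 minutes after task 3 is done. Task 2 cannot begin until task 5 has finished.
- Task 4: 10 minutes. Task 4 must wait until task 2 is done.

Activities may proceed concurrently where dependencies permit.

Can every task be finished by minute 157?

Task 5 waits on its own release at minute 10, so it starts at minute 10 and finishes at 10 + 60 = minute 70.
After its own release at minute 20, task 3 can start at minute 20 and finishes at minute 46.
Task 1 can start immediately at minute 0; it finishes at minute 45.
For task 2: task 1 (finishes minute 45); task 3 (finishes minute 46, plus 5-minute gap → minute 51); task 5 (finishes minute 70). Taking the maximum gives a start of minute 70, and it finishes at 70 + 70 = minute 140.
After task 2 (finishes minute 140), task 4 can start at minute 140 and finishes at minute 150.
Every task is finished by minute 150, which is no later than the deadline of 157, so the schedule is feasible.

Yes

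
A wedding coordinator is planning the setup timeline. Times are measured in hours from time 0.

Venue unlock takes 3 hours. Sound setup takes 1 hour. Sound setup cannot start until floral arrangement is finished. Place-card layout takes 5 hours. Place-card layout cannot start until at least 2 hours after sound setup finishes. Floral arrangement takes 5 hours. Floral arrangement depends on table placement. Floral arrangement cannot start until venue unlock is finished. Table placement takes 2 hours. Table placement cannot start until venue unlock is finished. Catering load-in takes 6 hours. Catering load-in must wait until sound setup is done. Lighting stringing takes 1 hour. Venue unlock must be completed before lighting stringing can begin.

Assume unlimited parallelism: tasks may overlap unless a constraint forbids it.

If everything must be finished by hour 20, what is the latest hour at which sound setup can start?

Catering load-in must finish by hour 20; it takes 6 hours, so it must start by 20 − 6 = hour 14.
Place-card layout must finish by hour 20; it takes 5 hours, so it must start by 20 − 5 = hour 15.
Sound setup must finish in time for catering load-in (must start by hour 14); place-card layout (must start by hour 15, minus 2-hour gap → hour 13). The tightest is hour 13, so sound setup must start by 13 − 1 = hour 12.

12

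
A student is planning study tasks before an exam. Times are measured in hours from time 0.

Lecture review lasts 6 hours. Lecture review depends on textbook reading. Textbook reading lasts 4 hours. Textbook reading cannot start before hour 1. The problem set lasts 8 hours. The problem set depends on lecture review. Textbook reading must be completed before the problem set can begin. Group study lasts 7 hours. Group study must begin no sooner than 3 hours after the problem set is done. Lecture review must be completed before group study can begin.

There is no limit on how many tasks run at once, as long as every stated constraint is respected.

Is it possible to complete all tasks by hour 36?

Textbook reading waits on its own release at hour 1, so it starts at hour 1 and finishes at 1 + 4 = hour 5.
Lecture review waits on textbook reading (finishes hour 5), so it starts at hour 5 and finishes at 5 + 6 = hour 11.
The problem set has to wait for lecture review (finishes hour 11); textbook reading (finishes hour 5). The latest of these is hour 11, so the problem set runs hour 11 to 11 + 8 = hour 19.
Group study needs all of the problem set (finishes hour 19, plus 3-hour gap → hour 22); lecture review (finishes hour 11). That puts its earliest start at hour 22; it finishes at 22 + 7 = hour 29.
Every task is finished by hour 29, which is no later than the deadline of 36, so the schedule is feasible.

Yes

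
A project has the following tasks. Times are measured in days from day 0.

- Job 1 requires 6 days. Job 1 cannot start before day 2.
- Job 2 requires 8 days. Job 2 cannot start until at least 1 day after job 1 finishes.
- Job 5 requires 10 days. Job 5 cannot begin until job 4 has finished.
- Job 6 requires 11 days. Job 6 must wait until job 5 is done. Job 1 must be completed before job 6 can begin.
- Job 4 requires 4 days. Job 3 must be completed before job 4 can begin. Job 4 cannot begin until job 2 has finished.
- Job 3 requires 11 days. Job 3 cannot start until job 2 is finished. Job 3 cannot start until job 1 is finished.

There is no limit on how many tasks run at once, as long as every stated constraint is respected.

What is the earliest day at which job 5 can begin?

After its own release at day 2, job 1 can start at day 2 and finishes at day 8.
After job 1 (finishes day 8, plus 1-day gap → day 9), job 2 can start at day 9 and finishes at day 17.
Job 3 needs all of job 2 (finishes day 17); job 1 (finishes day 8). That puts its earliest start at day 17; it finishes at 17 + 11 = day 28.
Job 4 cannot start until job 3 (finishes day 28); job 2 (finishes day 17). The controlling bound is day 28, so job 4 finishes at 28 + 4 = day 32.
Job 5 waits on job 4 (finishes day 32), so the earliest it can start is day 32.

32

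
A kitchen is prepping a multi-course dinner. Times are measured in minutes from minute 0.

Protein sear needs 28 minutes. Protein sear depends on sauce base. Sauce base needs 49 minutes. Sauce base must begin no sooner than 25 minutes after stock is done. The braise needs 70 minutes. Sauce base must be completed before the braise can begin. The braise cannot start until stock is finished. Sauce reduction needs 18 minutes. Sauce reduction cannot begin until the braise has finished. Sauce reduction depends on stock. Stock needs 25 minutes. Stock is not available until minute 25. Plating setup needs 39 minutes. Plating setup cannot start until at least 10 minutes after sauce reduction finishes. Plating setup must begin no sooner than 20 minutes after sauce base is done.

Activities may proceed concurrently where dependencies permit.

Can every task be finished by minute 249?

No

Stock cannot begin until its own release at minute 25. It runs from minute 25 to 25 + 25 = minute 50.
After stock (finishes minute 50, plus 25-minute gap → minute 75), sauce base can start at minute 75 and finishes at minute 124.
After sauce base (finishes minute 124), protein sear can start at minute 124 and finishes at minute 152.
The braise needs all of sauce base (finishes minute 124); stock (finishes minute 50). That puts its earliest start at minute 124; it finishes at 124 + 70 = minute 194.
Sauce reduction cannot start until the braise (finishes minute 194); stock (finishes minute 50). The controlling bound is minute 194, so sauce reduction finishes at 194 + 18 = minute 212.
Plating setup needs all of sauce reduction (finishes minute 212, plus 10-minute gap → minute 222); sauce base (finishes minute 124, plus 20-minute gap → minute 144). That puts its earliest start at minute 222; it finishes at 222 + 39 = minute 261.
The earliest everything can be done is minute 261, which is after the deadline of 249, so it is not possible.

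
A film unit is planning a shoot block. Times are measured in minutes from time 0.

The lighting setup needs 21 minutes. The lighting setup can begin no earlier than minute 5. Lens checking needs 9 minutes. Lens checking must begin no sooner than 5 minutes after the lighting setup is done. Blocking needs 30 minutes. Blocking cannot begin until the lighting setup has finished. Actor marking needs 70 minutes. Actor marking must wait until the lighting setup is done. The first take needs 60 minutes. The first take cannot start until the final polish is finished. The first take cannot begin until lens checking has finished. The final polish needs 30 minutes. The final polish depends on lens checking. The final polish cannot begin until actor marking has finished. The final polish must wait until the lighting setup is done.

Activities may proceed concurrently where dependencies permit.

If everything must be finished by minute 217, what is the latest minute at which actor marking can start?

57

The first take must finish by minute 217; it takes 60 minutes, so it must start by 217 − 60 = minute 157.
The final polish must finish before the first take (must start by minute 157). With a 30-minute duration, the final polish must start by 157 − 30 = minute 127.
Actor marking must finish before the final polish (must start by minute 127). With a 70-minute duration, actor marking must start by 127 − 70 = minute 57.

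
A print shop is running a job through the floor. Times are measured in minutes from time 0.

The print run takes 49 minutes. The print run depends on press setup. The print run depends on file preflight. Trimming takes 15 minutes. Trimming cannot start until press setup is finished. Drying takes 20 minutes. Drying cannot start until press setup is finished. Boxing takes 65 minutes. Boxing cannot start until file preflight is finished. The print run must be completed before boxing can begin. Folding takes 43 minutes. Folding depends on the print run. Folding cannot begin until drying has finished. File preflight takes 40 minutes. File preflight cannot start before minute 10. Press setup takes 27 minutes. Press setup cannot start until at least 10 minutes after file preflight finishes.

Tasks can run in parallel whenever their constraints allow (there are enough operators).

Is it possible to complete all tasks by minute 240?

After its own release at minute 10, file preflight can start at minute 10 and finishes at minute 50.
Press setup cannot begin until file preflight (finishes minute 50, plus 10-minute gap → minute 60). It runs from minute 60 to 60 + 27 = minute 87.
After press setup (finishes minute 87), trimming can start at minute 87 and finishes at minute 102.
Drying cannot begin until press setup (finishes minute 87). It runs from minute 87 to 87 + 20 = minute 107.
For the print run: press setup (finishes minute 87); file preflight (finishes minute 50). Taking the maximum gives a start of minute 87, and it finishes at 87 + 49 = minute 136.
For boxing: file preflight (finishes minute 50); the print run (finishes minute 136). Taking the maximum gives a start of minute 136, and it finishes at 136 + 65 = minute 201.
Folding has to wait for the print run (finishes minute 136); drying (finishes minute 107). The latest of these is minute 136, so folding runs minute 136 to 136 + 43 = minute 179.
Every task is finished by minute 201, which is no later than the deadline of 240, so the schedule is feasible.

Yes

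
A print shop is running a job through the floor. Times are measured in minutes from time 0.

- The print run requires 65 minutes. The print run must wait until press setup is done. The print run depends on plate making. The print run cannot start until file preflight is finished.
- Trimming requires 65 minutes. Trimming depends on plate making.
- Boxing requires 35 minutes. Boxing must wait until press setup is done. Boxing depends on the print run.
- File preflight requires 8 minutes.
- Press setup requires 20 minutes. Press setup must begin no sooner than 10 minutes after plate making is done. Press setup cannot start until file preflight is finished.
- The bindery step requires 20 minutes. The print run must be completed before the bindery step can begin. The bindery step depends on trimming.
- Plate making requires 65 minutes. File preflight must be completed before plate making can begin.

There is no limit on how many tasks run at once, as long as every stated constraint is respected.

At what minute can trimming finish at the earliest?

138

File preflight can start immediately at minute 0; it finishes at minute 8.
After file preflight (finishes minute 8), plate making can start at minute 8 and finishes at minute 73.
After plate making (finishes minute 73), trimming can start at minute 73 and finishes at minute 138.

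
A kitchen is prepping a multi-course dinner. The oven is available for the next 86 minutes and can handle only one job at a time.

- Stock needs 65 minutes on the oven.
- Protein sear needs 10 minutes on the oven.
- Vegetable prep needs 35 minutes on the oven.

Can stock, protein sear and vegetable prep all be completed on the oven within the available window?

No

Running back to back, the jobs need 65 + 10 + 35 = 110 minutes on the oven.
Since 110 > 86, they cannot all fit.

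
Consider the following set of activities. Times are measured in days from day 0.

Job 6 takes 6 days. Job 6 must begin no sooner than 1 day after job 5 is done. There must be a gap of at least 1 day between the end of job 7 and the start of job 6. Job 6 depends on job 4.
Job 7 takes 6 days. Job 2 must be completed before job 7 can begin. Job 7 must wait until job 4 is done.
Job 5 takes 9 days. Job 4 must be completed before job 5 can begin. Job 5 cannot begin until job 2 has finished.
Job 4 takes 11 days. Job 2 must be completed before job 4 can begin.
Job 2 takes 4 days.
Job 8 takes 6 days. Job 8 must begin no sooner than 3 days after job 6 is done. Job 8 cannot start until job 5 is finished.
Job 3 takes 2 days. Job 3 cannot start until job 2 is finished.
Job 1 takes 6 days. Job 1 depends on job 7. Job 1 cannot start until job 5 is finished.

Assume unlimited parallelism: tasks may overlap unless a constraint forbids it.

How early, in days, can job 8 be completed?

40

Job 2 has no prerequisites, so it starts at day 0 and finishes at day 4.
After job 2 (finishes day 4), job 4 can start at day 4 and finishes at day 15.
Job 7 needs all of job 2 (finishes day 4); job 4 (finishes day 15). That puts its earliest start at day 15; it finishes at 15 + 6 = day 21.
Job 5 has to wait for job 4 (finishes day 15); job 2 (finishes day 4). The latest of these is day 15, so job 5 runs day 15 to 15 + 9 = day 24.
Job 6 needs all of job 5 (finishes day 24, plus 1-day gap → day 25); job 7 (finishes day 21, plus 1-day gap → day 22); job 4 (finishes day 15). That puts its earliest start at day 25; it finishes at 25 + 6 = day 31.
Job 8 cannot start until job 6 (finishes day 31, plus 3-day gap → day 34); job 5 (finishes day 24). The controlling bound is day 34, so job 8 finishes at 34 + 6 = day 40.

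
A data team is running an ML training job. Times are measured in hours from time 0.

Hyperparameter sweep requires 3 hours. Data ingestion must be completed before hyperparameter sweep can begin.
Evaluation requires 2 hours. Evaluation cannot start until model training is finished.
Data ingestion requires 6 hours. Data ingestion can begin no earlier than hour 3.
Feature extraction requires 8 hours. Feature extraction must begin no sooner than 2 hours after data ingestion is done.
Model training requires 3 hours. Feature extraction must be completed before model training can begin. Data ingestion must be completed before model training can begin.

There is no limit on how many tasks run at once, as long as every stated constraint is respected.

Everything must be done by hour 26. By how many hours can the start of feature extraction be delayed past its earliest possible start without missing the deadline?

2

Data ingestion waits on its own release at hour 3, so it starts at hour 3 and finishes at 3 + 6 = hour 9.
Feature extraction waits on data ingestion (finishes hour 9, plus 2-hour gap → hour 11), so it starts at hour 11 and finishes at 11 + 8 = hour 19.

Working backward from the deadline:
Nothing follows evaluation; the deadline of hour 26 is its only limit. It must start by 26 − 2 = hour 24.
Since evaluation (must start by hour 24) depends on it, model training must finish by hour 24. Backing off its 3-hour duration gives a latest start of hour 21.
Feature extraction feeds into model training (must start by hour 21); so feature extraction must finish by hour 21 and therefore start by hour 13.
So feature extraction can start as early as hour 11 and as late as hour 13, giving 13 − 11 = 2 hours of slack.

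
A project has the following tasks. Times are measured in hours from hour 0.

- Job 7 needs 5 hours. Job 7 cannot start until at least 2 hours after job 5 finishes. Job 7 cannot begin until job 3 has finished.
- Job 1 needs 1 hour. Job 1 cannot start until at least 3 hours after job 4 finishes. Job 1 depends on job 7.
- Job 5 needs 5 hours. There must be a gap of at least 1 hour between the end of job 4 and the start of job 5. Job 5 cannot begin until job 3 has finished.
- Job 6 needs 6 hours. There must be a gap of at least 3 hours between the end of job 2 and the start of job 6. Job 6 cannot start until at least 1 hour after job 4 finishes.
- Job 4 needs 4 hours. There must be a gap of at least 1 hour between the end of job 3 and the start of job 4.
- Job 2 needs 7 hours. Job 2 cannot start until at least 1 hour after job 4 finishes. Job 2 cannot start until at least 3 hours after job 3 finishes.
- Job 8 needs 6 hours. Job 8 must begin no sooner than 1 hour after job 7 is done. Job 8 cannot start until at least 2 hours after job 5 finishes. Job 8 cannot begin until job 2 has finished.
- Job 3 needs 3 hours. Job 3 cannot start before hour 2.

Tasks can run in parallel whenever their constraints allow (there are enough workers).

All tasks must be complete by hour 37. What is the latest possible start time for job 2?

To finish by hour 37, job 6 (duration 6) must start no later than hour 31.
Nothing follows job 8; the deadline of hour 37 is its only limit. It must start by 37 − 6 = hour 31.
Job 2 must finish in time for job 6 (must start by hour 31, minus 3-hour gap → hour 28); job 8 (must start by hour 31). The tightest is hour 28, so job 2 must start by 28 − 7 = hour 21.

21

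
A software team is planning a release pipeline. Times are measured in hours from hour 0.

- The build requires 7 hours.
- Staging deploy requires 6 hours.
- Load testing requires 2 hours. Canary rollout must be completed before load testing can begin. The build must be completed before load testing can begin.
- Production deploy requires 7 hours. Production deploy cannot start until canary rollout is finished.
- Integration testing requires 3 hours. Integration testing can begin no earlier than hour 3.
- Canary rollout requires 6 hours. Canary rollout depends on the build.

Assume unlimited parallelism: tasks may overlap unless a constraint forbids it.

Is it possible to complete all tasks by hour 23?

Nothing blocks staging deploy, so it runs from hour 0 to hour 6.
After its own release at hour 3, integration testing can start at hour 3 and finishes at hour 6.
The build can start immediately at hour 0; it finishes at hour 7.
Canary rollout waits on the build (finishes hour 7), so it starts at hour 7 and finishes at 7 + 6 = hour 13.
Production deploy waits on canary rollout (finishes hour 13), so it starts at hour 13 and finishes at 13 + 7 = hour 20.
Load testing cannot start until canary rollout (finishes hour 13); the build (finishes hour 7). The controlling bound is hour 13, so load testing finishes at 13 + 2 = hour 15.
Every task is finished by hour 20, which is no later than the deadline of 23, so the schedule is feasible.

Yes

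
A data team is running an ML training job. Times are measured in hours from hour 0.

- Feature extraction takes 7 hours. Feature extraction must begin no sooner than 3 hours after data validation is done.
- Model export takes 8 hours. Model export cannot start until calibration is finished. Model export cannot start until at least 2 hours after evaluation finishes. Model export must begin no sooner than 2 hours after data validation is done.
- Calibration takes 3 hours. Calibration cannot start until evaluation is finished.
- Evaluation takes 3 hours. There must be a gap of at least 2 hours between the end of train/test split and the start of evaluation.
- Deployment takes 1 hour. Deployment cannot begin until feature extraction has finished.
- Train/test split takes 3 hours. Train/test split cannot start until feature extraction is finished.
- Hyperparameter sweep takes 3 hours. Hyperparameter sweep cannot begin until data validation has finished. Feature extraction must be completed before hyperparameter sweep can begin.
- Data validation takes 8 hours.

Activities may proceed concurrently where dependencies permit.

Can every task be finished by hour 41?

Data validation can start immediately at hour 0; it finishes at hour 8.
Feature extraction cannot begin until data validation (finishes hour 8, plus 3-hour gap → hour 11). It runs from hour 11 to 11 + 7 = hour 18.
Deployment waits on feature extraction (finishes hour 18), so it starts at hour 18 and finishes at 18 + 1 = hour 19.
Hyperparameter sweep has to wait for data validation (finishes hour 8); feature extraction (finishes hour 18). The latest of these is hour 18, so hyperparameter sweep runs hour 18 to 18 + 3 = hour 21.
After feature extraction (finishes hour 18), train/test split can start at hour 18 and finishes at hour 21.
Evaluation waits on train/test split (finishes hour 21, plus 2-hour gap → hour 23), so it starts at hour 23 and finishes at 23 + 3 = hour 26.
Calibration cannot begin until evaluation (finishes hour 26). It runs from hour 26 to 26 + 3 = hour 29.
For model export: calibration (finishes hour 29); evaluation (finishes hour 26, plus 2-hour gap → hour 28); data validation (finishes hour 8, plus 2-hour gap → hour 10). Taking the maximum gives a start of hour 29, and it finishes at 29 + 8 = hour 37.
Every task is finished by hour 37, which is no later than the deadline of 41, so the schedule is feasible.

Yes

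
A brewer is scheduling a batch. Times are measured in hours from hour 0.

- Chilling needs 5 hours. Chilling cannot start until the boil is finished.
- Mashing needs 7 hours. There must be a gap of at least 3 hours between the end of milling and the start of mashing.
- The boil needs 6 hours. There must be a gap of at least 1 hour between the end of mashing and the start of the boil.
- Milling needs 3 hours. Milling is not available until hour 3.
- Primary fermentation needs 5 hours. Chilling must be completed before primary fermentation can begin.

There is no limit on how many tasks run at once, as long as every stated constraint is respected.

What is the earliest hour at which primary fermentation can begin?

28

Milling cannot begin until its own release at hour 3. It runs from hour 3 to 3 + 3 = hour 6.
Mashing waits on milling (finishes hour 6, plus 3-hour gap → hour 9), so it starts at hour 9 and finishes at 9 + 7 = hour 16.
The boil waits on mashing (finishes hour 16, plus 1-hour gap → hour 17), so it starts at hour 17 and finishes at 17 + 6 = hour 23.
Chilling waits on the boil (finishes hour 23), so it starts at hour 23 and finishes at 23 + 5 = hour 28.
Primary fermentation waits on chilling (finishes hour 28), so the earliest it can start is hour 28.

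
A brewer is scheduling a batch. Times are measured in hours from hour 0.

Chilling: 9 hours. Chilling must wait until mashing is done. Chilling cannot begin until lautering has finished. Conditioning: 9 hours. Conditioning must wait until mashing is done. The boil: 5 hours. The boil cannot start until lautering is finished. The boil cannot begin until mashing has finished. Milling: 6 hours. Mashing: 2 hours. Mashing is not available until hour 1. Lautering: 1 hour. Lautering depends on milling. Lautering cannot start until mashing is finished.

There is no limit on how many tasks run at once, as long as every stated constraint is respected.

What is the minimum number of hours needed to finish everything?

16

Mashing waits on its own release at hour 1, so it starts at hour 1 and finishes at 1 + 2 = hour 3.
Conditioning cannot begin until mashing (finishes hour 3). It runs from hour 3 to 3 + 9 = hour 12.
Nothing blocks milling, so it runs from hour 0 to hour 6.
For lautering: milling (finishes hour 6); mashing (finishes hour 3). Taking the maximum gives a start of hour 6, and it finishes at 6 + 1 = hour 7.
Chilling cannot start until mashing (finishes hour 3); lautering (finishes hour 7). The controlling bound is hour 7, so chilling finishes at 7 + 9 = hour 16.
The boil needs all of lautering (finishes hour 7); mashing (finishes hour 3). That puts its earliest start at hour 7; it finishes at 7 + 5 = hour 12.
All tasks are finished once the last one completes. Finish times: Milling at 6, Mashing at 3, Lautering at 7, The boil at 12, Chilling at 16, Conditioning at 12. The latest is hour 16.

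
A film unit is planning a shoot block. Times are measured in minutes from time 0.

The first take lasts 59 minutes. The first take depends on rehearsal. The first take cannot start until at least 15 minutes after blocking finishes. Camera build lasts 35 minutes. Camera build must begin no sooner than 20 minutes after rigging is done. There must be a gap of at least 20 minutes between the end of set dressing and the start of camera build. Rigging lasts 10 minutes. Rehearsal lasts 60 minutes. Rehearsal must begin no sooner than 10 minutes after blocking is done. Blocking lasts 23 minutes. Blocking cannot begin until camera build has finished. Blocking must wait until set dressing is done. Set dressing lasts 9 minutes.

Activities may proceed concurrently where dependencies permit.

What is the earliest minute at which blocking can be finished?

88

Set dressing can start immediately at minute 0; it finishes at minute 9.
Rigging can start immediately at minute 0; it finishes at minute 10.
Camera build needs all of rigging (finishes minute 10, plus 20-minute gap → minute 30); set dressing (finishes minute 9, plus 20-minute gap → minute 29). That puts its earliest start at minute 30; it finishes at 30 + 35 = minute 65.
For blocking: camera build (finishes minute 65); set dressing (finishes minute 9). Taking the maximum gives a start of minute 65, and it finishes at 65 + 23 = minute 88.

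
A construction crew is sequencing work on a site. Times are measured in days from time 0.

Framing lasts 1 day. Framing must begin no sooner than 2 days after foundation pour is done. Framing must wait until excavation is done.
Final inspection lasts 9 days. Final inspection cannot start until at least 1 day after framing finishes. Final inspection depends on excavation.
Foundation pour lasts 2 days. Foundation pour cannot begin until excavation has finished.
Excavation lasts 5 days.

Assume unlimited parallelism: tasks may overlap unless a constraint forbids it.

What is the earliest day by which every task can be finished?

20

Excavation has no prerequisites, so it starts at day 0 and finishes at day 5.
After excavation (finishes day 5), foundation pour can start at day 5 and finishes at day 7.
Framing needs all of foundation pour (finishes day 7, plus 2-day gap → day 9); excavation (finishes day 5). That puts its earliest start at day 9; it finishes at 9 + 1 = day 10.
Final inspection cannot start until framing (finishes day 10, plus 1-day gap → day 11); excavation (finishes day 5). The controlling bound is day 11, so final inspection finishes at 11 + 9 = day 20.
All tasks are finished once the last one completes. Finish times: Excavation at 5, Foundation pour at 7, Framing at 10, Final inspection at 20. The latest is day 20.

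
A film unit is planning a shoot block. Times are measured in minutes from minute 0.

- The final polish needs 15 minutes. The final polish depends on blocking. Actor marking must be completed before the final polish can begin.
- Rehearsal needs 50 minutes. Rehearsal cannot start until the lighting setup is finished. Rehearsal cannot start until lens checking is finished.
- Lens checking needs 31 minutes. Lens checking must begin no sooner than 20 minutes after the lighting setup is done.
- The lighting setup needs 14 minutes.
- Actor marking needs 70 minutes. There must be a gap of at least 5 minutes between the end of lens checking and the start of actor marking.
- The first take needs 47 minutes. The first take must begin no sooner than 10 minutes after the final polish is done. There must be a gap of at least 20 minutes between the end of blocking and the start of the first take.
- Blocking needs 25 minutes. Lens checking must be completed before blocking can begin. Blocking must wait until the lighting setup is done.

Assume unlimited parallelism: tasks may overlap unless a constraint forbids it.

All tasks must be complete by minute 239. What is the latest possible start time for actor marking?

Nothing follows the first take; the deadline of minute 239 is its only limit. It must start by 239 − 47 = minute 192.
The final polish has to be done before the first take (must start by minute 192, minus 10-minute gap → minute 182). That means finishing by minute 182, i.e. starting by 182 − 15 = minute 167.
Actor marking must finish before the final polish (must start by minute 167). With a 70-minute duration, actor marking must start by 167 − 70 = minute 97.

97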